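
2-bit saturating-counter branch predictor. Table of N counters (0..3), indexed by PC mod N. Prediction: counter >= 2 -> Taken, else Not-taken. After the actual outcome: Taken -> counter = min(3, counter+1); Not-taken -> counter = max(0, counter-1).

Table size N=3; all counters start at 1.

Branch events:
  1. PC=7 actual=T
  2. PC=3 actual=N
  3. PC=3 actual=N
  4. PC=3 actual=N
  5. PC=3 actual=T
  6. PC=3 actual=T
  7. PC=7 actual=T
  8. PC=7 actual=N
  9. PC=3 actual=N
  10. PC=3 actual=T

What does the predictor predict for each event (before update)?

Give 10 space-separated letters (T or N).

Ev 1: PC=7 idx=1 pred=N actual=T -> ctr[1]=2
Ev 2: PC=3 idx=0 pred=N actual=N -> ctr[0]=0
Ev 3: PC=3 idx=0 pred=N actual=N -> ctr[0]=0
Ev 4: PC=3 idx=0 pred=N actual=N -> ctr[0]=0
Ev 5: PC=3 idx=0 pred=N actual=T -> ctr[0]=1
Ev 6: PC=3 idx=0 pred=N actual=T -> ctr[0]=2
Ev 7: PC=7 idx=1 pred=T actual=T -> ctr[1]=3
Ev 8: PC=7 idx=1 pred=T actual=N -> ctr[1]=2
Ev 9: PC=3 idx=0 pred=T actual=N -> ctr[0]=1
Ev 10: PC=3 idx=0 pred=N actual=T -> ctr[0]=2

Answer: N N N N N N T T T N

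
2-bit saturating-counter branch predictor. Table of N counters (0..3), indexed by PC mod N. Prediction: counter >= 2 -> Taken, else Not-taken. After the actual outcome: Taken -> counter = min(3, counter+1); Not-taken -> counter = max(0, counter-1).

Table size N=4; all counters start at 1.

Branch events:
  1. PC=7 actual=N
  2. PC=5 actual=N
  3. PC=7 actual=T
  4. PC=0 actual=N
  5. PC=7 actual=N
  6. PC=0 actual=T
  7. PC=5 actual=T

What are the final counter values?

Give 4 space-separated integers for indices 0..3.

Ev 1: PC=7 idx=3 pred=N actual=N -> ctr[3]=0
Ev 2: PC=5 idx=1 pred=N actual=N -> ctr[1]=0
Ev 3: PC=7 idx=3 pred=N actual=T -> ctr[3]=1
Ev 4: PC=0 idx=0 pred=N actual=N -> ctr[0]=0
Ev 5: PC=7 idx=3 pred=N actual=N -> ctr[3]=0
Ev 6: PC=0 idx=0 pred=N actual=T -> ctr[0]=1
Ev 7: PC=5 idx=1 pred=N actual=T -> ctr[1]=1

Answer: 1 1 1 0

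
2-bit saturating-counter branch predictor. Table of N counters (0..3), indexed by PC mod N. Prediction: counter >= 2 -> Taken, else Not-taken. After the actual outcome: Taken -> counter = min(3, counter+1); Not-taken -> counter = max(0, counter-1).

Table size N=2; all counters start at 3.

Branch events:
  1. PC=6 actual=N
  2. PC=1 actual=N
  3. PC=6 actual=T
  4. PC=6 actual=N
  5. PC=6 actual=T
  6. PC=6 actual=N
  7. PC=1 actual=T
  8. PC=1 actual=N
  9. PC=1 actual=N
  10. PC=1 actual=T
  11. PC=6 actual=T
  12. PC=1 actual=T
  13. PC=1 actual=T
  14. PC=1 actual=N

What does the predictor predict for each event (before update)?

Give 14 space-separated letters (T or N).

Answer: T T T T T T T T T N T T T T

Derivation:
Ev 1: PC=6 idx=0 pred=T actual=N -> ctr[0]=2
Ev 2: PC=1 idx=1 pred=T actual=N -> ctr[1]=2
Ev 3: PC=6 idx=0 pred=T actual=T -> ctr[0]=3
Ev 4: PC=6 idx=0 pred=T actual=N -> ctr[0]=2
Ev 5: PC=6 idx=0 pred=T actual=T -> ctr[0]=3
Ev 6: PC=6 idx=0 pred=T actual=N -> ctr[0]=2
Ev 7: PC=1 idx=1 pred=T actual=T -> ctr[1]=3
Ev 8: PC=1 idx=1 pred=T actual=N -> ctr[1]=2
Ev 9: PC=1 idx=1 pred=T actual=N -> ctr[1]=1
Ev 10: PC=1 idx=1 pred=N actual=T -> ctr[1]=2
Ev 11: PC=6 idx=0 pred=T actual=T -> ctr[0]=3
Ev 12: PC=1 idx=1 pred=T actual=T -> ctr[1]=3
Ev 13: PC=1 idx=1 pred=T actual=T -> ctr[1]=3
Ev 14: PC=1 idx=1 pred=T actual=N -> ctr[1]=2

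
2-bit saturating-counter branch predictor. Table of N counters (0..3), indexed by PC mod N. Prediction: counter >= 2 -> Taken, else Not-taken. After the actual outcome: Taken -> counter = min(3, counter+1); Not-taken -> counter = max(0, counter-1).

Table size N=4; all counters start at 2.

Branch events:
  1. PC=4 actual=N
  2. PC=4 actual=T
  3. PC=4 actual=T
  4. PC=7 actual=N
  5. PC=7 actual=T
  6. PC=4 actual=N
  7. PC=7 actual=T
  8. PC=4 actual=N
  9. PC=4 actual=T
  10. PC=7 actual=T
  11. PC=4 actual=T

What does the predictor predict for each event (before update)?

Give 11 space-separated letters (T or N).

Answer: T N T T N T T T N T T

Derivation:
Ev 1: PC=4 idx=0 pred=T actual=N -> ctr[0]=1
Ev 2: PC=4 idx=0 pred=N actual=T -> ctr[0]=2
Ev 3: PC=4 idx=0 pred=T actual=T -> ctr[0]=3
Ev 4: PC=7 idx=3 pred=T actual=N -> ctr[3]=1
Ev 5: PC=7 idx=3 pred=N actual=T -> ctr[3]=2
Ev 6: PC=4 idx=0 pred=T actual=N -> ctr[0]=2
Ev 7: PC=7 idx=3 pred=T actual=T -> ctr[3]=3
Ev 8: PC=4 idx=0 pred=T actual=N -> ctr[0]=1
Ev 9: PC=4 idx=0 pred=N actual=T -> ctr[0]=2
Ev 10: PC=7 idx=3 pred=T actual=T -> ctr[3]=3
Ev 11: PC=4 idx=0 pred=T actual=T -> ctr[0]=3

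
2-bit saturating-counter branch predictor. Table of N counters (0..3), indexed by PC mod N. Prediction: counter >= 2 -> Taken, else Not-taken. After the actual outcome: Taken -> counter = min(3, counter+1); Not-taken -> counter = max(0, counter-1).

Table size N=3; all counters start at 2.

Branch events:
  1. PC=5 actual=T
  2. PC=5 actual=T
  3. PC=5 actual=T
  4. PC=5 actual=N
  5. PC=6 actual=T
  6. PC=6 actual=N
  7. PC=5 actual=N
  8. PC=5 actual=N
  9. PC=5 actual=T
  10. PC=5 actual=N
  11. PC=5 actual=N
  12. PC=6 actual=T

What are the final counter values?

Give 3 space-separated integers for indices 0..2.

Answer: 3 2 0

Derivation:
Ev 1: PC=5 idx=2 pred=T actual=T -> ctr[2]=3
Ev 2: PC=5 idx=2 pred=T actual=T -> ctr[2]=3
Ev 3: PC=5 idx=2 pred=T actual=T -> ctr[2]=3
Ev 4: PC=5 idx=2 pred=T actual=N -> ctr[2]=2
Ev 5: PC=6 idx=0 pred=T actual=T -> ctr[0]=3
Ev 6: PC=6 idx=0 pred=T actual=N -> ctr[0]=2
Ev 7: PC=5 idx=2 pred=T actual=N -> ctr[2]=1
Ev 8: PC=5 idx=2 pred=N actual=N -> ctr[2]=0
Ev 9: PC=5 idx=2 pred=N actual=T -> ctr[2]=1
Ev 10: PC=5 idx=2 pred=N actual=N -> ctr[2]=0
Ev 11: PC=5 idx=2 pred=N actual=N -> ctr[2]=0
Ev 12: PC=6 idx=0 pred=T actual=T -> ctr[0]=3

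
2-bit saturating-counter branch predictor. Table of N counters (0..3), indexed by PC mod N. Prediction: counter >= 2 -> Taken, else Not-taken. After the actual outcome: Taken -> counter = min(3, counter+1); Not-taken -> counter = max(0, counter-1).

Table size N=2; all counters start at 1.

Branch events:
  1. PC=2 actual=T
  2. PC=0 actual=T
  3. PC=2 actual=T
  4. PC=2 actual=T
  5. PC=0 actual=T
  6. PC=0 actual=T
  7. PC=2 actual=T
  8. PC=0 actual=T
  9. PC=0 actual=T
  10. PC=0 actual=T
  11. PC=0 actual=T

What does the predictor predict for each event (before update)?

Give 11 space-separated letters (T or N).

Ev 1: PC=2 idx=0 pred=N actual=T -> ctr[0]=2
Ev 2: PC=0 idx=0 pred=T actual=T -> ctr[0]=3
Ev 3: PC=2 idx=0 pred=T actual=T -> ctr[0]=3
Ev 4: PC=2 idx=0 pred=T actual=T -> ctr[0]=3
Ev 5: PC=0 idx=0 pred=T actual=T -> ctr[0]=3
Ev 6: PC=0 idx=0 pred=T actual=T -> ctr[0]=3
Ev 7: PC=2 idx=0 pred=T actual=T -> ctr[0]=3
Ev 8: PC=0 idx=0 pred=T actual=T -> ctr[0]=3
Ev 9: PC=0 idx=0 pred=T actual=T -> ctr[0]=3
Ev 10: PC=0 idx=0 pred=T actual=T -> ctr[0]=3
Ev 11: PC=0 idx=0 pred=T actual=T -> ctr[0]=3

Answer: N T T T T T T T T T T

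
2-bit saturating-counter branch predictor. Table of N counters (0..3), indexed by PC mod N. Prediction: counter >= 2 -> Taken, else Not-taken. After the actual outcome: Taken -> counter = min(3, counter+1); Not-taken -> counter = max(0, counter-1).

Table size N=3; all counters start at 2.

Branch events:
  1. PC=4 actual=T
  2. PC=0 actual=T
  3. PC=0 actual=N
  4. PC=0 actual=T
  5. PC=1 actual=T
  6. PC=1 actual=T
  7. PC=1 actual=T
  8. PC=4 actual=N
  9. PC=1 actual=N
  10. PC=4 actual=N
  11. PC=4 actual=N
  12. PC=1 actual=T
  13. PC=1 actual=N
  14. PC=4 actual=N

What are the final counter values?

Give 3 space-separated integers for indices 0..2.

Ev 1: PC=4 idx=1 pred=T actual=T -> ctr[1]=3
Ev 2: PC=0 idx=0 pred=T actual=T -> ctr[0]=3
Ev 3: PC=0 idx=0 pred=T actual=N -> ctr[0]=2
Ev 4: PC=0 idx=0 pred=T actual=T -> ctr[0]=3
Ev 5: PC=1 idx=1 pred=T actual=T -> ctr[1]=3
Ev 6: PC=1 idx=1 pred=T actual=T -> ctr[1]=3
Ev 7: PC=1 idx=1 pred=T actual=T -> ctr[1]=3
Ev 8: PC=4 idx=1 pred=T actual=N -> ctr[1]=2
Ev 9: PC=1 idx=1 pred=T actual=N -> ctr[1]=1
Ev 10: PC=4 idx=1 pred=N actual=N -> ctr[1]=0
Ev 11: PC=4 idx=1 pred=N actual=N -> ctr[1]=0
Ev 12: PC=1 idx=1 pred=N actual=T -> ctr[1]=1
Ev 13: PC=1 idx=1 pred=N actual=N -> ctr[1]=0
Ev 14: PC=4 idx=1 pred=N actual=N -> ctr[1]=0

Answer: 3 0 2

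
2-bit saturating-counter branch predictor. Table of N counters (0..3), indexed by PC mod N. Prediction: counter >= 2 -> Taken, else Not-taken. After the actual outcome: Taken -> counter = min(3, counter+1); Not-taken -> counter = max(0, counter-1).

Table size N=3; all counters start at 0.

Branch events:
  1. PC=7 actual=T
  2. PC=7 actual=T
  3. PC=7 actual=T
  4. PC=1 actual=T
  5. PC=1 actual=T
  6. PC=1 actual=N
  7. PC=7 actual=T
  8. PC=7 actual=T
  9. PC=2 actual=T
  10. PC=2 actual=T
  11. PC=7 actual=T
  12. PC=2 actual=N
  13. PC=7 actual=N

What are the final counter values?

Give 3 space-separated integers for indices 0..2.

Ev 1: PC=7 idx=1 pred=N actual=T -> ctr[1]=1
Ev 2: PC=7 idx=1 pred=N actual=T -> ctr[1]=2
Ev 3: PC=7 idx=1 pred=T actual=T -> ctr[1]=3
Ev 4: PC=1 idx=1 pred=T actual=T -> ctr[1]=3
Ev 5: PC=1 idx=1 pred=T actual=T -> ctr[1]=3
Ev 6: PC=1 idx=1 pred=T actual=N -> ctr[1]=2
Ev 7: PC=7 idx=1 pred=T actual=T -> ctr[1]=3
Ev 8: PC=7 idx=1 pred=T actual=T -> ctr[1]=3
Ev 9: PC=2 idx=2 pred=N actual=T -> ctr[2]=1
Ev 10: PC=2 idx=2 pred=N actual=T -> ctr[2]=2
Ev 11: PC=7 idx=1 pred=T actual=T -> ctr[1]=3
Ev 12: PC=2 idx=2 pred=T actual=N -> ctr[2]=1
Ev 13: PC=7 idx=1 pred=T actual=N -> ctr[1]=2

Answer: 0 2 1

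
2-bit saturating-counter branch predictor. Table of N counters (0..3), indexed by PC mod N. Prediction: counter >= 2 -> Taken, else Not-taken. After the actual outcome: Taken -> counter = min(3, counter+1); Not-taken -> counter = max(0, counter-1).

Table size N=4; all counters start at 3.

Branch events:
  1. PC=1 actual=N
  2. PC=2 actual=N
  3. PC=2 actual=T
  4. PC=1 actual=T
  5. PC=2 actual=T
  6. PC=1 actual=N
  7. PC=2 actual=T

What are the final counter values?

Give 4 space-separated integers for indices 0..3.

Answer: 3 2 3 3

Derivation:
Ev 1: PC=1 idx=1 pred=T actual=N -> ctr[1]=2
Ev 2: PC=2 idx=2 pred=T actual=N -> ctr[2]=2
Ev 3: PC=2 idx=2 pred=T actual=T -> ctr[2]=3
Ev 4: PC=1 idx=1 pred=T actual=T -> ctr[1]=3
Ev 5: PC=2 idx=2 pred=T actual=T -> ctr[2]=3
Ev 6: PC=1 idx=1 pred=T actual=N -> ctr[1]=2
Ev 7: PC=2 idx=2 pred=T actual=T -> ctr[2]=3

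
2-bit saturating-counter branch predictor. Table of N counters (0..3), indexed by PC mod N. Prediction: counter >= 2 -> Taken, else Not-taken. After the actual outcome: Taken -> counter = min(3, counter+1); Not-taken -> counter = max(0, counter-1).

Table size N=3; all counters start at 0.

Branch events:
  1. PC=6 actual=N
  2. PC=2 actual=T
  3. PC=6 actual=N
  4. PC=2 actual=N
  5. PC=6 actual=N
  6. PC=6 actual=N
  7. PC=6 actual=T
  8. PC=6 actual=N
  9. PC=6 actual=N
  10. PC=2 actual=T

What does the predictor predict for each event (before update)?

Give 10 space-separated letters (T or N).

Answer: N N N N N N N N N N

Derivation:
Ev 1: PC=6 idx=0 pred=N actual=N -> ctr[0]=0
Ev 2: PC=2 idx=2 pred=N actual=T -> ctr[2]=1
Ev 3: PC=6 idx=0 pred=N actual=N -> ctr[0]=0
Ev 4: PC=2 idx=2 pred=N actual=N -> ctr[2]=0
Ev 5: PC=6 idx=0 pred=N actual=N -> ctr[0]=0
Ev 6: PC=6 idx=0 pred=N actual=N -> ctr[0]=0
Ev 7: PC=6 idx=0 pred=N actual=T -> ctr[0]=1
Ev 8: PC=6 idx=0 pred=N actual=N -> ctr[0]=0
Ev 9: PC=6 idx=0 pred=N actual=N -> ctr[0]=0
Ev 10: PC=2 idx=2 pred=N actual=T -> ctr[2]=1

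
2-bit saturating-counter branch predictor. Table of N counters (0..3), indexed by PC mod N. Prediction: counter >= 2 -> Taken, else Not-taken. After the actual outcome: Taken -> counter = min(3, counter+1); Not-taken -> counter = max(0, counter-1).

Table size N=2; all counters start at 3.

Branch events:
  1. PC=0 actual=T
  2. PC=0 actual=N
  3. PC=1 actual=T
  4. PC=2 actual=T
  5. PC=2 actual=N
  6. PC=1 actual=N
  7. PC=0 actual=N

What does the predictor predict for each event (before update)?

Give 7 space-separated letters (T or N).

Answer: T T T T T T T

Derivation:
Ev 1: PC=0 idx=0 pred=T actual=T -> ctr[0]=3
Ev 2: PC=0 idx=0 pred=T actual=N -> ctr[0]=2
Ev 3: PC=1 idx=1 pred=T actual=T -> ctr[1]=3
Ev 4: PC=2 idx=0 pred=T actual=T -> ctr[0]=3
Ev 5: PC=2 idx=0 pred=T actual=N -> ctr[0]=2
Ev 6: PC=1 idx=1 pred=T actual=N -> ctr[1]=2
Ev 7: PC=0 idx=0 pred=T actual=N -> ctr[0]=1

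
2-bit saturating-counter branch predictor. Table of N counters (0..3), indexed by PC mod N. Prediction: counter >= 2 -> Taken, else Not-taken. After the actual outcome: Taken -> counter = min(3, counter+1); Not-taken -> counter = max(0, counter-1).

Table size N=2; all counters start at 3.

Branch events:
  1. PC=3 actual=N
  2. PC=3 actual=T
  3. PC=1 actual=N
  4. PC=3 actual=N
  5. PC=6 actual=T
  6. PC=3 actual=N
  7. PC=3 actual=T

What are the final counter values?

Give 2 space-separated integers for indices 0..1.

Ev 1: PC=3 idx=1 pred=T actual=N -> ctr[1]=2
Ev 2: PC=3 idx=1 pred=T actual=T -> ctr[1]=3
Ev 3: PC=1 idx=1 pred=T actual=N -> ctr[1]=2
Ev 4: PC=3 idx=1 pred=T actual=N -> ctr[1]=1
Ev 5: PC=6 idx=0 pred=T actual=T -> ctr[0]=3
Ev 6: PC=3 idx=1 pred=N actual=N -> ctr[1]=0
Ev 7: PC=3 idx=1 pred=N actual=T -> ctr[1]=1

Answer: 3 1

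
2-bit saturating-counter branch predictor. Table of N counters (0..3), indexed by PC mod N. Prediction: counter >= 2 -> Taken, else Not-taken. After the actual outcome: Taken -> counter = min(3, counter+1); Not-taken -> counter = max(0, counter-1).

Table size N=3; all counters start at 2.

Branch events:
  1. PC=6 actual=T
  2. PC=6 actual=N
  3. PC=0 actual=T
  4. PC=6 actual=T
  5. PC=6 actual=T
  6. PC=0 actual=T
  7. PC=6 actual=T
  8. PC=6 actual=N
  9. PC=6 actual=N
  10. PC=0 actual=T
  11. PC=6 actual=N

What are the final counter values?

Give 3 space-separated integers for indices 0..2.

Ev 1: PC=6 idx=0 pred=T actual=T -> ctr[0]=3
Ev 2: PC=6 idx=0 pred=T actual=N -> ctr[0]=2
Ev 3: PC=0 idx=0 pred=T actual=T -> ctr[0]=3
Ev 4: PC=6 idx=0 pred=T actual=T -> ctr[0]=3
Ev 5: PC=6 idx=0 pred=T actual=T -> ctr[0]=3
Ev 6: PC=0 idx=0 pred=T actual=T -> ctr[0]=3
Ev 7: PC=6 idx=0 pred=T actual=T -> ctr[0]=3
Ev 8: PC=6 idx=0 pred=T actual=N -> ctr[0]=2
Ev 9: PC=6 idx=0 pred=T actual=N -> ctr[0]=1
Ev 10: PC=0 idx=0 pred=N actual=T -> ctr[0]=2
Ev 11: PC=6 idx=0 pred=T actual=N -> ctr[0]=1

Answer: 1 2 2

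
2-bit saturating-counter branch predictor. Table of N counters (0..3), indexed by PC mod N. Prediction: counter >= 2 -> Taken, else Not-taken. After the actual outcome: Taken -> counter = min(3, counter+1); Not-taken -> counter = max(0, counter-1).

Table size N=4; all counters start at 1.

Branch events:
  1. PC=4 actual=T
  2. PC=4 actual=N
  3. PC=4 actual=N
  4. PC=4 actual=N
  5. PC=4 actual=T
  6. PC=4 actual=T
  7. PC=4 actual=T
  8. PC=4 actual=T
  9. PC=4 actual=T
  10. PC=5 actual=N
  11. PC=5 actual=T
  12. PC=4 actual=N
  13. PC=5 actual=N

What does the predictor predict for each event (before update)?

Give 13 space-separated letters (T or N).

Ev 1: PC=4 idx=0 pred=N actual=T -> ctr[0]=2
Ev 2: PC=4 idx=0 pred=T actual=N -> ctr[0]=1
Ev 3: PC=4 idx=0 pred=N actual=N -> ctr[0]=0
Ev 4: PC=4 idx=0 pred=N actual=N -> ctr[0]=0
Ev 5: PC=4 idx=0 pred=N actual=T -> ctr[0]=1
Ev 6: PC=4 idx=0 pred=N actual=T -> ctr[0]=2
Ev 7: PC=4 idx=0 pred=T actual=T -> ctr[0]=3
Ev 8: PC=4 idx=0 pred=T actual=T -> ctr[0]=3
Ev 9: PC=4 idx=0 pred=T actual=T -> ctr[0]=3
Ev 10: PC=5 idx=1 pred=N actual=N -> ctr[1]=0
Ev 11: PC=5 idx=1 pred=N actual=T -> ctr[1]=1
Ev 12: PC=4 idx=0 pred=T actual=N -> ctr[0]=2
Ev 13: PC=5 idx=1 pred=N actual=N -> ctr[1]=0

Answer: N T N N N N T T T N N T N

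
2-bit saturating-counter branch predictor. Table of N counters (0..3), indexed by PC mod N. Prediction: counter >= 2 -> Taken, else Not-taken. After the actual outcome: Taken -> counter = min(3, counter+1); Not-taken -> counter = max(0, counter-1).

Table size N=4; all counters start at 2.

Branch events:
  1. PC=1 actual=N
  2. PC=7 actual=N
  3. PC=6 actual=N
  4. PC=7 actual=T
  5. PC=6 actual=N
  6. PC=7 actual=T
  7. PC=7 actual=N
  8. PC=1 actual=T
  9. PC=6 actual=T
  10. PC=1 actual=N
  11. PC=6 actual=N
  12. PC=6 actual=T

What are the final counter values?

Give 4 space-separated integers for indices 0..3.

Answer: 2 1 1 2

Derivation:
Ev 1: PC=1 idx=1 pred=T actual=N -> ctr[1]=1
Ev 2: PC=7 idx=3 pred=T actual=N -> ctr[3]=1
Ev 3: PC=6 idx=2 pred=T actual=N -> ctr[2]=1
Ev 4: PC=7 idx=3 pred=N actual=T -> ctr[3]=2
Ev 5: PC=6 idx=2 pred=N actual=N -> ctr[2]=0
Ev 6: PC=7 idx=3 pred=T actual=T -> ctr[3]=3
Ev 7: PC=7 idx=3 pred=T actual=N -> ctr[3]=2
Ev 8: PC=1 idx=1 pred=N actual=T -> ctr[1]=2
Ev 9: PC=6 idx=2 pred=N actual=T -> ctr[2]=1
Ev 10: PC=1 idx=1 pred=T actual=N -> ctr[1]=1
Ev 11: PC=6 idx=2 pred=N actual=N -> ctr[2]=0
Ev 12: PC=6 idx=2 pred=N actual=T -> ctr[2]=1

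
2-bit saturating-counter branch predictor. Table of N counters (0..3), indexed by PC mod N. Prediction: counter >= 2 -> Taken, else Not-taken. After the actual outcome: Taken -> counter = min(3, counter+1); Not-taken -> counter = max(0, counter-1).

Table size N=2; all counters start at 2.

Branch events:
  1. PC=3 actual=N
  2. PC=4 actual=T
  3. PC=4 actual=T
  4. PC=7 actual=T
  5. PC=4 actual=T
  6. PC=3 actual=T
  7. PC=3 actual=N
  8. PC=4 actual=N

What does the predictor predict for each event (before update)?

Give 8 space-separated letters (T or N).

Answer: T T T N T T T T

Derivation:
Ev 1: PC=3 idx=1 pred=T actual=N -> ctr[1]=1
Ev 2: PC=4 idx=0 pred=T actual=T -> ctr[0]=3
Ev 3: PC=4 idx=0 pred=T actual=T -> ctr[0]=3
Ev 4: PC=7 idx=1 pred=N actual=T -> ctr[1]=2
Ev 5: PC=4 idx=0 pred=T actual=T -> ctr[0]=3
Ev 6: PC=3 idx=1 pred=T actual=T -> ctr[1]=3
Ev 7: PC=3 idx=1 pred=T actual=N -> ctr[1]=2
Ev 8: PC=4 idx=0 pred=T actual=N -> ctr[0]=2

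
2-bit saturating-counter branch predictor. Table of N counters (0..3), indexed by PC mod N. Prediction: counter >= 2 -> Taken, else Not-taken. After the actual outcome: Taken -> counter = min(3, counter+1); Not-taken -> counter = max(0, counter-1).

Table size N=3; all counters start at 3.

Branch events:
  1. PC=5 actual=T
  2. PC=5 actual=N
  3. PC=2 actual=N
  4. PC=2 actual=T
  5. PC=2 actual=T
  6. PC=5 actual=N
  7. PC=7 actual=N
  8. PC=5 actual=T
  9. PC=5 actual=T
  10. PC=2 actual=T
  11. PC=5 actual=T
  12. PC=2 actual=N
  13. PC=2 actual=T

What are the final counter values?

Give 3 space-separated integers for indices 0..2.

Ev 1: PC=5 idx=2 pred=T actual=T -> ctr[2]=3
Ev 2: PC=5 idx=2 pred=T actual=N -> ctr[2]=2
Ev 3: PC=2 idx=2 pred=T actual=N -> ctr[2]=1
Ev 4: PC=2 idx=2 pred=N actual=T -> ctr[2]=2
Ev 5: PC=2 idx=2 pred=T actual=T -> ctr[2]=3
Ev 6: PC=5 idx=2 pred=T actual=N -> ctr[2]=2
Ev 7: PC=7 idx=1 pred=T actual=N -> ctr[1]=2
Ev 8: PC=5 idx=2 pred=T actual=T -> ctr[2]=3
Ev 9: PC=5 idx=2 pred=T actual=T -> ctr[2]=3
Ev 10: PC=2 idx=2 pred=T actual=T -> ctr[2]=3
Ev 11: PC=5 idx=2 pred=T actual=T -> ctr[2]=3
Ev 12: PC=2 idx=2 pred=T actual=N -> ctr[2]=2
Ev 13: PC=2 idx=2 pred=T actual=T -> ctr[2]=3

Answer: 3 2 3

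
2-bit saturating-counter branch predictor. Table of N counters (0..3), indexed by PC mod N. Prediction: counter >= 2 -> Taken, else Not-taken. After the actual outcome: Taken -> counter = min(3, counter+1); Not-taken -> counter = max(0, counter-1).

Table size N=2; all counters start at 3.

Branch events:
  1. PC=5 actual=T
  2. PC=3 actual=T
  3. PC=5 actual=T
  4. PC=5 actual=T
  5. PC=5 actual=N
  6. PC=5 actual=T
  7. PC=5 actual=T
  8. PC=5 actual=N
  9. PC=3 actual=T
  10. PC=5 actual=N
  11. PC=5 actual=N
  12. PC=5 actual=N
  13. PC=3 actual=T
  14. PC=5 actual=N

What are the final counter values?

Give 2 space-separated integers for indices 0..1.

Ev 1: PC=5 idx=1 pred=T actual=T -> ctr[1]=3
Ev 2: PC=3 idx=1 pred=T actual=T -> ctr[1]=3
Ev 3: PC=5 idx=1 pred=T actual=T -> ctr[1]=3
Ev 4: PC=5 idx=1 pred=T actual=T -> ctr[1]=3
Ev 5: PC=5 idx=1 pred=T actual=N -> ctr[1]=2
Ev 6: PC=5 idx=1 pred=T actual=T -> ctr[1]=3
Ev 7: PC=5 idx=1 pred=T actual=T -> ctr[1]=3
Ev 8: PC=5 idx=1 pred=T actual=N -> ctr[1]=2
Ev 9: PC=3 idx=1 pred=T actual=T -> ctr[1]=3
Ev 10: PC=5 idx=1 pred=T actual=N -> ctr[1]=2
Ev 11: PC=5 idx=1 pred=T actual=N -> ctr[1]=1
Ev 12: PC=5 idx=1 pred=N actual=N -> ctr[1]=0
Ev 13: PC=3 idx=1 pred=N actual=T -> ctr[1]=1
Ev 14: PC=5 idx=1 pred=N actual=N -> ctr[1]=0

Answer: 3 0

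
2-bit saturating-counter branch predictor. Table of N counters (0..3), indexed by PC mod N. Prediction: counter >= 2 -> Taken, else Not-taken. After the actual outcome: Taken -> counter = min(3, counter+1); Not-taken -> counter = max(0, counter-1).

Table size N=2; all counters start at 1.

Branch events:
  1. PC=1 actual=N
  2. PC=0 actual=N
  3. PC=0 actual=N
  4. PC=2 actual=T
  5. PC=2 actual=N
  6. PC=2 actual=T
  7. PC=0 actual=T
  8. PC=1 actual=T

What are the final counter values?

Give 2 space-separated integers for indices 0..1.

Ev 1: PC=1 idx=1 pred=N actual=N -> ctr[1]=0
Ev 2: PC=0 idx=0 pred=N actual=N -> ctr[0]=0
Ev 3: PC=0 idx=0 pred=N actual=N -> ctr[0]=0
Ev 4: PC=2 idx=0 pred=N actual=T -> ctr[0]=1
Ev 5: PC=2 idx=0 pred=N actual=N -> ctr[0]=0
Ev 6: PC=2 idx=0 pred=N actual=T -> ctr[0]=1
Ev 7: PC=0 idx=0 pred=N actual=T -> ctr[0]=2
Ev 8: PC=1 idx=1 pred=N actual=T -> ctr[1]=1

Answer: 2 1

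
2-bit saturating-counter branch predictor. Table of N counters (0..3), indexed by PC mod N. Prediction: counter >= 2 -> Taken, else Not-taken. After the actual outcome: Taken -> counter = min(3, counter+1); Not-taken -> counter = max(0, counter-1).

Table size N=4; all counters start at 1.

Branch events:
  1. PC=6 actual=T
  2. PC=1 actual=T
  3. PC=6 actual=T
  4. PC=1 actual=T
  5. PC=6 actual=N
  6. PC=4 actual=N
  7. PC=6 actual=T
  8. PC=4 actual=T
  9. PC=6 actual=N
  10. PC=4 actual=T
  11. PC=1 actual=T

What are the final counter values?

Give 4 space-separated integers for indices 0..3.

Answer: 2 3 2 1

Derivation:
Ev 1: PC=6 idx=2 pred=N actual=T -> ctr[2]=2
Ev 2: PC=1 idx=1 pred=N actual=T -> ctr[1]=2
Ev 3: PC=6 idx=2 pred=T actual=T -> ctr[2]=3
Ev 4: PC=1 idx=1 pred=T actual=T -> ctr[1]=3
Ev 5: PC=6 idx=2 pred=T actual=N -> ctr[2]=2
Ev 6: PC=4 idx=0 pred=N actual=N -> ctr[0]=0
Ev 7: PC=6 idx=2 pred=T actual=T -> ctr[2]=3
Ev 8: PC=4 idx=0 pred=N actual=T -> ctr[0]=1
Ev 9: PC=6 idx=2 pred=T actual=N -> ctr[2]=2
Ev 10: PC=4 idx=0 pred=N actual=T -> ctr[0]=2
Ev 11: PC=1 idx=1 pred=T actual=T -> ctr[1]=3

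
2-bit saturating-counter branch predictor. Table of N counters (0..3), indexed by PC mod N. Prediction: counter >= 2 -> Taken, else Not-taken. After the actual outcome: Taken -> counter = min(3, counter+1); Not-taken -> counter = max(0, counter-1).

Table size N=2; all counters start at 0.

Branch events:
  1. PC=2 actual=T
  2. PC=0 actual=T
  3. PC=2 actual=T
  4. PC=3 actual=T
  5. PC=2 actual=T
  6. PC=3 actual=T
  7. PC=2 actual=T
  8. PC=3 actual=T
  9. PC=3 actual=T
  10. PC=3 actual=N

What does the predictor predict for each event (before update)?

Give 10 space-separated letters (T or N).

Ev 1: PC=2 idx=0 pred=N actual=T -> ctr[0]=1
Ev 2: PC=0 idx=0 pred=N actual=T -> ctr[0]=2
Ev 3: PC=2 idx=0 pred=T actual=T -> ctr[0]=3
Ev 4: PC=3 idx=1 pred=N actual=T -> ctr[1]=1
Ev 5: PC=2 idx=0 pred=T actual=T -> ctr[0]=3
Ev 6: PC=3 idx=1 pred=N actual=T -> ctr[1]=2
Ev 7: PC=2 idx=0 pred=T actual=T -> ctr[0]=3
Ev 8: PC=3 idx=1 pred=T actual=T -> ctr[1]=3
Ev 9: PC=3 idx=1 pred=T actual=T -> ctr[1]=3
Ev 10: PC=3 idx=1 pred=T actual=N -> ctr[1]=2

Answer: N N T N T N T T T T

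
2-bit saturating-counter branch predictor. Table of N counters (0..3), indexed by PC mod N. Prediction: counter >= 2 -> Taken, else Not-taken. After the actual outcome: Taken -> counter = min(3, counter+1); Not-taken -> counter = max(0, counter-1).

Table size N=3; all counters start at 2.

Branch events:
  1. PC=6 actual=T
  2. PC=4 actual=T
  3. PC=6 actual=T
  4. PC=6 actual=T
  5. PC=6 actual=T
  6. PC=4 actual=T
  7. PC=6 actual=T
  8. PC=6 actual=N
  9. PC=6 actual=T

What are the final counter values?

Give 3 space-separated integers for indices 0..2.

Ev 1: PC=6 idx=0 pred=T actual=T -> ctr[0]=3
Ev 2: PC=4 idx=1 pred=T actual=T -> ctr[1]=3
Ev 3: PC=6 idx=0 pred=T actual=T -> ctr[0]=3
Ev 4: PC=6 idx=0 pred=T actual=T -> ctr[0]=3
Ev 5: PC=6 idx=0 pred=T actual=T -> ctr[0]=3
Ev 6: PC=4 idx=1 pred=T actual=T -> ctr[1]=3
Ev 7: PC=6 idx=0 pred=T actual=T -> ctr[0]=3
Ev 8: PC=6 idx=0 pred=T actual=N -> ctr[0]=2
Ev 9: PC=6 idx=0 pred=T actual=T -> ctr[0]=3

Answer: 3 3 2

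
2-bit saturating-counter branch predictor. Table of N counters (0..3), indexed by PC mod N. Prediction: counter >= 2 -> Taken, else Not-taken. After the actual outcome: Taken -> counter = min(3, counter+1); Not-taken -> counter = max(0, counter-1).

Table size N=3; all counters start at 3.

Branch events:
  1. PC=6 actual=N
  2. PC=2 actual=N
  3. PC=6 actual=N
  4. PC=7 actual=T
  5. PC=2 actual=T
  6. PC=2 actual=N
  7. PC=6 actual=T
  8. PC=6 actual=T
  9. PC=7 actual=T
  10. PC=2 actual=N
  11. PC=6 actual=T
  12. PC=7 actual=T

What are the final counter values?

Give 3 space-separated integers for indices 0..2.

Answer: 3 3 1

Derivation:
Ev 1: PC=6 idx=0 pred=T actual=N -> ctr[0]=2
Ev 2: PC=2 idx=2 pred=T actual=N -> ctr[2]=2
Ev 3: PC=6 idx=0 pred=T actual=N -> ctr[0]=1
Ev 4: PC=7 idx=1 pred=T actual=T -> ctr[1]=3
Ev 5: PC=2 idx=2 pred=T actual=T -> ctr[2]=3
Ev 6: PC=2 idx=2 pred=T actual=N -> ctr[2]=2
Ev 7: PC=6 idx=0 pred=N actual=T -> ctr[0]=2
Ev 8: PC=6 idx=0 pred=T actual=T -> ctr[0]=3
Ev 9: PC=7 idx=1 pred=T actual=T -> ctr[1]=3
Ev 10: PC=2 idx=2 pred=T actual=N -> ctr[2]=1
Ev 11: PC=6 idx=0 pred=T actual=T -> ctr[0]=3
Ev 12: PC=7 idx=1 pred=T actual=T -> ctr[1]=3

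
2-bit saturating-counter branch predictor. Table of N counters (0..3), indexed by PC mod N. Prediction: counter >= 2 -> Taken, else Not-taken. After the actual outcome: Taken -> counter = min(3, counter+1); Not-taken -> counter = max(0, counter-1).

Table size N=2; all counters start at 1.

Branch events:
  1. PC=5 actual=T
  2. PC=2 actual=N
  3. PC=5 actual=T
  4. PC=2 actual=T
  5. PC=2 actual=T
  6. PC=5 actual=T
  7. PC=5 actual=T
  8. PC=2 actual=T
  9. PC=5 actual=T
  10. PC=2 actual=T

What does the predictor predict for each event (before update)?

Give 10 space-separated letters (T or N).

Answer: N N T N N T T T T T

Derivation:
Ev 1: PC=5 idx=1 pred=N actual=T -> ctr[1]=2
Ev 2: PC=2 idx=0 pred=N actual=N -> ctr[0]=0
Ev 3: PC=5 idx=1 pred=T actual=T -> ctr[1]=3
Ev 4: PC=2 idx=0 pred=N actual=T -> ctr[0]=1
Ev 5: PC=2 idx=0 pred=N actual=T -> ctr[0]=2
Ev 6: PC=5 idx=1 pred=T actual=T -> ctr[1]=3
Ev 7: PC=5 idx=1 pred=T actual=T -> ctr[1]=3
Ev 8: PC=2 idx=0 pred=T actual=T -> ctr[0]=3
Ev 9: PC=5 idx=1 pred=T actual=T -> ctr[1]=3
Ev 10: PC=2 idx=0 pred=T actual=T -> ctr[0]=3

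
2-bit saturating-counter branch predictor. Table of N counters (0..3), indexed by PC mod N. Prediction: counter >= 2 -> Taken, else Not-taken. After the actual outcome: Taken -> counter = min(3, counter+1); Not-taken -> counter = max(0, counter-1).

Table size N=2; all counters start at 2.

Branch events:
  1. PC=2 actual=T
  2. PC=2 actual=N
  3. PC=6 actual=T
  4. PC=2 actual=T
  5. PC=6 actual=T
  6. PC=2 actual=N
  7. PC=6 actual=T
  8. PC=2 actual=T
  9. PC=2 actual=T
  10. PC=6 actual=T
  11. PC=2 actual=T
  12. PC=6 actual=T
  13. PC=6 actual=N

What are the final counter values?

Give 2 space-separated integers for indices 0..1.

Ev 1: PC=2 idx=0 pred=T actual=T -> ctr[0]=3
Ev 2: PC=2 idx=0 pred=T actual=N -> ctr[0]=2
Ev 3: PC=6 idx=0 pred=T actual=T -> ctr[0]=3
Ev 4: PC=2 idx=0 pred=T actual=T -> ctr[0]=3
Ev 5: PC=6 idx=0 pred=T actual=T -> ctr[0]=3
Ev 6: PC=2 idx=0 pred=T actual=N -> ctr[0]=2
Ev 7: PC=6 idx=0 pred=T actual=T -> ctr[0]=3
Ev 8: PC=2 idx=0 pred=T actual=T -> ctr[0]=3
Ev 9: PC=2 idx=0 pred=T actual=T -> ctr[0]=3
Ev 10: PC=6 idx=0 pred=T actual=T -> ctr[0]=3
Ev 11: PC=2 idx=0 pred=T actual=T -> ctr[0]=3
Ev 12: PC=6 idx=0 pred=T actual=T -> ctr[0]=3
Ev 13: PC=6 idx=0 pred=T actual=N -> ctr[0]=2

Answer: 2 2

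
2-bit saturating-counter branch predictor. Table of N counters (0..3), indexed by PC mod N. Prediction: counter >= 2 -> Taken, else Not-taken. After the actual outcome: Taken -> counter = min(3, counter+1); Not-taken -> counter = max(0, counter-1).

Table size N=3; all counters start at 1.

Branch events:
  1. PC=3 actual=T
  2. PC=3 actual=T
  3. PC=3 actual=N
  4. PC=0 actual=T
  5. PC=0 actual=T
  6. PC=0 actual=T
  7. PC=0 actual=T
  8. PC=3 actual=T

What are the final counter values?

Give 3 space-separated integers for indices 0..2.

Answer: 3 1 1

Derivation:
Ev 1: PC=3 idx=0 pred=N actual=T -> ctr[0]=2
Ev 2: PC=3 idx=0 pred=T actual=T -> ctr[0]=3
Ev 3: PC=3 idx=0 pred=T actual=N -> ctr[0]=2
Ev 4: PC=0 idx=0 pred=T actual=T -> ctr[0]=3
Ev 5: PC=0 idx=0 pred=T actual=T -> ctr[0]=3
Ev 6: PC=0 idx=0 pred=T actual=T -> ctr[0]=3
Ev 7: PC=0 idx=0 pred=T actual=T -> ctr[0]=3
Ev 8: PC=3 idx=0 pred=T actual=T -> ctr[0]=3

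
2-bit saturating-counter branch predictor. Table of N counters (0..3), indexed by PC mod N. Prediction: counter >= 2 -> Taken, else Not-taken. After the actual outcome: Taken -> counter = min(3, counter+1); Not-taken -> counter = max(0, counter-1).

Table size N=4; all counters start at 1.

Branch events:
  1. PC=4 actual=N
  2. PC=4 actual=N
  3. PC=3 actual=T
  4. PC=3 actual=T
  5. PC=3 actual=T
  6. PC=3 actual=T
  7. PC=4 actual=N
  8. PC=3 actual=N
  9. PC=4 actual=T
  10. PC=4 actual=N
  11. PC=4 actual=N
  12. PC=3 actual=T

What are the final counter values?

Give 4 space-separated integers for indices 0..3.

Answer: 0 1 1 3

Derivation:
Ev 1: PC=4 idx=0 pred=N actual=N -> ctr[0]=0
Ev 2: PC=4 idx=0 pred=N actual=N -> ctr[0]=0
Ev 3: PC=3 idx=3 pred=N actual=T -> ctr[3]=2
Ev 4: PC=3 idx=3 pred=T actual=T -> ctr[3]=3
Ev 5: PC=3 idx=3 pred=T actual=T -> ctr[3]=3
Ev 6: PC=3 idx=3 pred=T actual=T -> ctr[3]=3
Ev 7: PC=4 idx=0 pred=N actual=N -> ctr[0]=0
Ev 8: PC=3 idx=3 pred=T actual=N -> ctr[3]=2
Ev 9: PC=4 idx=0 pred=N actual=T -> ctr[0]=1
Ev 10: PC=4 idx=0 pred=N actual=N -> ctr[0]=0
Ev 11: PC=4 idx=0 pred=N actual=N -> ctr[0]=0
Ev 12: PC=3 idx=3 pred=T actual=T -> ctr[3]=3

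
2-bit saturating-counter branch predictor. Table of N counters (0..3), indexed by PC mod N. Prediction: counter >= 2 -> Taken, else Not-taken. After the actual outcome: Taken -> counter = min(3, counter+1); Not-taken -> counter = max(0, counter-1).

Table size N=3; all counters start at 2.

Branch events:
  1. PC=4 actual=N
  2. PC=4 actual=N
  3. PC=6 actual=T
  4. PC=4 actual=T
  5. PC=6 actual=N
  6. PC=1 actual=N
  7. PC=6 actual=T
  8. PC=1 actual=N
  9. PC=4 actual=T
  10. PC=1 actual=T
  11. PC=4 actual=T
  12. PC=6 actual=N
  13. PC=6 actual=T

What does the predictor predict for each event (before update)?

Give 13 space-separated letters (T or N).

Answer: T N T N T N T N N N T T T

Derivation:
Ev 1: PC=4 idx=1 pred=T actual=N -> ctr[1]=1
Ev 2: PC=4 idx=1 pred=N actual=N -> ctr[1]=0
Ev 3: PC=6 idx=0 pred=T actual=T -> ctr[0]=3
Ev 4: PC=4 idx=1 pred=N actual=T -> ctr[1]=1
Ev 5: PC=6 idx=0 pred=T actual=N -> ctr[0]=2
Ev 6: PC=1 idx=1 pred=N actual=N -> ctr[1]=0
Ev 7: PC=6 idx=0 pred=T actual=T -> ctr[0]=3
Ev 8: PC=1 idx=1 pred=N actual=N -> ctr[1]=0
Ev 9: PC=4 idx=1 pred=N actual=T -> ctr[1]=1
Ev 10: PC=1 idx=1 pred=N actual=T -> ctr[1]=2
Ev 11: PC=4 idx=1 pred=T actual=T -> ctr[1]=3
Ev 12: PC=6 idx=0 pred=T actual=N -> ctr[0]=2
Ev 13: PC=6 idx=0 pred=T actual=T -> ctr[0]=3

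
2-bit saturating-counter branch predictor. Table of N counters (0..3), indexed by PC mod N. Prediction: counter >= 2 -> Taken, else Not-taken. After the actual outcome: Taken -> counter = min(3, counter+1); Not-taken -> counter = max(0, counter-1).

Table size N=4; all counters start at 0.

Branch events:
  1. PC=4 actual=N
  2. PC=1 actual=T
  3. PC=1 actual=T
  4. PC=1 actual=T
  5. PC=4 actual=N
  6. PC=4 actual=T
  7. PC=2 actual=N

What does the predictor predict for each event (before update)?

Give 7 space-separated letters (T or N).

Answer: N N N T N N N

Derivation:
Ev 1: PC=4 idx=0 pred=N actual=N -> ctr[0]=0
Ev 2: PC=1 idx=1 pred=N actual=T -> ctr[1]=1
Ev 3: PC=1 idx=1 pred=N actual=T -> ctr[1]=2
Ev 4: PC=1 idx=1 pred=T actual=T -> ctr[1]=3
Ev 5: PC=4 idx=0 pred=N actual=N -> ctr[0]=0
Ev 6: PC=4 idx=0 pred=N actual=T -> ctr[0]=1
Ev 7: PC=2 idx=2 pred=N actual=N -> ctr[2]=0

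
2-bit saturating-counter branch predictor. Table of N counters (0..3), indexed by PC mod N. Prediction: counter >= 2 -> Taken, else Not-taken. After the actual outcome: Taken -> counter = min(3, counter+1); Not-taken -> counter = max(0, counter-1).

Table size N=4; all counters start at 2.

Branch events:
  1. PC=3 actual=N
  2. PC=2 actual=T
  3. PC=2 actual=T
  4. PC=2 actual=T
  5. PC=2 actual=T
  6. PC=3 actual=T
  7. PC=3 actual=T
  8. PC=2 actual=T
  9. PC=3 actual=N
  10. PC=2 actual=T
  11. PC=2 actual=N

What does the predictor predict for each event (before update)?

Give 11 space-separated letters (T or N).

Ev 1: PC=3 idx=3 pred=T actual=N -> ctr[3]=1
Ev 2: PC=2 idx=2 pred=T actual=T -> ctr[2]=3
Ev 3: PC=2 idx=2 pred=T actual=T -> ctr[2]=3
Ev 4: PC=2 idx=2 pred=T actual=T -> ctr[2]=3
Ev 5: PC=2 idx=2 pred=T actual=T -> ctr[2]=3
Ev 6: PC=3 idx=3 pred=N actual=T -> ctr[3]=2
Ev 7: PC=3 idx=3 pred=T actual=T -> ctr[3]=3
Ev 8: PC=2 idx=2 pred=T actual=T -> ctr[2]=3
Ev 9: PC=3 idx=3 pred=T actual=N -> ctr[3]=2
Ev 10: PC=2 idx=2 pred=T actual=T -> ctr[2]=3
Ev 11: PC=2 idx=2 pred=T actual=N -> ctr[2]=2

Answer: T T T T T N T T T T T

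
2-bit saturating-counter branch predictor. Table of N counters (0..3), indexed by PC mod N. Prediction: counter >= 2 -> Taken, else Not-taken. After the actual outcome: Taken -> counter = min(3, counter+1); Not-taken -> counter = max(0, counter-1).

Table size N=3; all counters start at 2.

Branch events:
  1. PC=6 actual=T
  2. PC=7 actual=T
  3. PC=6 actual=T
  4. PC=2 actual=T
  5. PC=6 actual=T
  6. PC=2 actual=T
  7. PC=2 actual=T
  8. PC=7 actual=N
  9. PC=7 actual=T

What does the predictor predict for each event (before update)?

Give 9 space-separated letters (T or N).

Ev 1: PC=6 idx=0 pred=T actual=T -> ctr[0]=3
Ev 2: PC=7 idx=1 pred=T actual=T -> ctr[1]=3
Ev 3: PC=6 idx=0 pred=T actual=T -> ctr[0]=3
Ev 4: PC=2 idx=2 pred=T actual=T -> ctr[2]=3
Ev 5: PC=6 idx=0 pred=T actual=T -> ctr[0]=3
Ev 6: PC=2 idx=2 pred=T actual=T -> ctr[2]=3
Ev 7: PC=2 idx=2 pred=T actual=T -> ctr[2]=3
Ev 8: PC=7 idx=1 pred=T actual=N -> ctr[1]=2
Ev 9: PC=7 idx=1 pred=T actual=T -> ctr[1]=3

Answer: T T T T T T T T T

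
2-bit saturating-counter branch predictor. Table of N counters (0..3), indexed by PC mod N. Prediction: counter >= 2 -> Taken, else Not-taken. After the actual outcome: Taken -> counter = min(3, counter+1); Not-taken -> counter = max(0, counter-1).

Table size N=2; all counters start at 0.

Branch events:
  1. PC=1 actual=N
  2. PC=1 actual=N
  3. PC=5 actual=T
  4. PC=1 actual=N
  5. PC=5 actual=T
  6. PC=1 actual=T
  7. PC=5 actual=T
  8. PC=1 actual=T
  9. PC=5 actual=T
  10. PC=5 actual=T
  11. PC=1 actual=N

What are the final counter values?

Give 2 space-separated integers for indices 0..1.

Answer: 0 2

Derivation:
Ev 1: PC=1 idx=1 pred=N actual=N -> ctr[1]=0
Ev 2: PC=1 idx=1 pred=N actual=N -> ctr[1]=0
Ev 3: PC=5 idx=1 pred=N actual=T -> ctr[1]=1
Ev 4: PC=1 idx=1 pred=N actual=N -> ctr[1]=0
Ev 5: PC=5 idx=1 pred=N actual=T -> ctr[1]=1
Ev 6: PC=1 idx=1 pred=N actual=T -> ctr[1]=2
Ev 7: PC=5 idx=1 pred=T actual=T -> ctr[1]=3
Ev 8: PC=1 idx=1 pred=T actual=T -> ctr[1]=3
Ev 9: PC=5 idx=1 pred=T actual=T -> ctr[1]=3
Ev 10: PC=5 idx=1 pred=T actual=T -> ctr[1]=3
Ev 11: PC=1 idx=1 pred=T actual=N -> ctr[1]=2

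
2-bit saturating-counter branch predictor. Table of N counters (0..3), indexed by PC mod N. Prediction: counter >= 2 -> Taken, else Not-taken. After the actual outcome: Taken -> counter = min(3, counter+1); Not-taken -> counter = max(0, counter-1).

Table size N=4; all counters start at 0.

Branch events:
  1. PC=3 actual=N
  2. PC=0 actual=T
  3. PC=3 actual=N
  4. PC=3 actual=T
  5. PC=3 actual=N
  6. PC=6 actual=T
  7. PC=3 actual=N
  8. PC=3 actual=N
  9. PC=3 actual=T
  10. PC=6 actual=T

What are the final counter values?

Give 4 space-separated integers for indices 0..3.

Ev 1: PC=3 idx=3 pred=N actual=N -> ctr[3]=0
Ev 2: PC=0 idx=0 pred=N actual=T -> ctr[0]=1
Ev 3: PC=3 idx=3 pred=N actual=N -> ctr[3]=0
Ev 4: PC=3 idx=3 pred=N actual=T -> ctr[3]=1
Ev 5: PC=3 idx=3 pred=N actual=N -> ctr[3]=0
Ev 6: PC=6 idx=2 pred=N actual=T -> ctr[2]=1
Ev 7: PC=3 idx=3 pred=N actual=N -> ctr[3]=0
Ev 8: PC=3 idx=3 pred=N actual=N -> ctr[3]=0
Ev 9: PC=3 idx=3 pred=N actual=T -> ctr[3]=1
Ev 10: PC=6 idx=2 pred=N actual=T -> ctr[2]=2

Answer: 1 0 2 1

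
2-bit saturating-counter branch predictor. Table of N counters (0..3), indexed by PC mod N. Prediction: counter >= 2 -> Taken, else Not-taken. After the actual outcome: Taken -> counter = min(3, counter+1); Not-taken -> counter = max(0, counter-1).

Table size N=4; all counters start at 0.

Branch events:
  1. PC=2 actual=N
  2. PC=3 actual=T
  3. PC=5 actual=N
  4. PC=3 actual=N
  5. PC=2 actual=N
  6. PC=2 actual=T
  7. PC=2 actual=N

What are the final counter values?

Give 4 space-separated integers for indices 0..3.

Ev 1: PC=2 idx=2 pred=N actual=N -> ctr[2]=0
Ev 2: PC=3 idx=3 pred=N actual=T -> ctr[3]=1
Ev 3: PC=5 idx=1 pred=N actual=N -> ctr[1]=0
Ev 4: PC=3 idx=3 pred=N actual=N -> ctr[3]=0
Ev 5: PC=2 idx=2 pred=N actual=N -> ctr[2]=0
Ev 6: PC=2 idx=2 pred=N actual=T -> ctr[2]=1
Ev 7: PC=2 idx=2 pred=N actual=N -> ctr[2]=0

Answer: 0 0 0 0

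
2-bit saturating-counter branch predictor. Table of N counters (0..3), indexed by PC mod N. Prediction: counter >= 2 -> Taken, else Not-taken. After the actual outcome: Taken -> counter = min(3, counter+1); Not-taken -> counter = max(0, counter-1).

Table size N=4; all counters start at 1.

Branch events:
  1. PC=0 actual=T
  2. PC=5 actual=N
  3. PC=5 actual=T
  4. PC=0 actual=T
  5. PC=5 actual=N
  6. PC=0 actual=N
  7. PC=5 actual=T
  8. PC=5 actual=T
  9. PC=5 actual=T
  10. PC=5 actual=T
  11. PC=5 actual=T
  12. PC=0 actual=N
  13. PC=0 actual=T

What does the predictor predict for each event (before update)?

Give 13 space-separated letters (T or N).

Answer: N N N T N T N N T T T T N

Derivation:
Ev 1: PC=0 idx=0 pred=N actual=T -> ctr[0]=2
Ev 2: PC=5 idx=1 pred=N actual=N -> ctr[1]=0
Ev 3: PC=5 idx=1 pred=N actual=T -> ctr[1]=1
Ev 4: PC=0 idx=0 pred=T actual=T -> ctr[0]=3
Ev 5: PC=5 idx=1 pred=N actual=N -> ctr[1]=0
Ev 6: PC=0 idx=0 pred=T actual=N -> ctr[0]=2
Ev 7: PC=5 idx=1 pred=N actual=T -> ctr[1]=1
Ev 8: PC=5 idx=1 pred=N actual=T -> ctr[1]=2
Ev 9: PC=5 idx=1 pred=T actual=T -> ctr[1]=3
Ev 10: PC=5 idx=1 pred=T actual=T -> ctr[1]=3
Ev 11: PC=5 idx=1 pred=T actual=T -> ctr[1]=3
Ev 12: PC=0 idx=0 pred=T actual=N -> ctr[0]=1
Ev 13: PC=0 idx=0 pred=N actual=T -> ctr[0]=2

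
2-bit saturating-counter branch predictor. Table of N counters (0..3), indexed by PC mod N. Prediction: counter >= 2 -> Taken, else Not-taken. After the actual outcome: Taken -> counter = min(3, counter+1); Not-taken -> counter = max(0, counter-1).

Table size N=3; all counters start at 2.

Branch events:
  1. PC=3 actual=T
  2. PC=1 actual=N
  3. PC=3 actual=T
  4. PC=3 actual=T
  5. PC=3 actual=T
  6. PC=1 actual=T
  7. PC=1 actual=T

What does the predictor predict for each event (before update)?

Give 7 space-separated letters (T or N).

Answer: T T T T T N T

Derivation:
Ev 1: PC=3 idx=0 pred=T actual=T -> ctr[0]=3
Ev 2: PC=1 idx=1 pred=T actual=N -> ctr[1]=1
Ev 3: PC=3 idx=0 pred=T actual=T -> ctr[0]=3
Ev 4: PC=3 idx=0 pred=T actual=T -> ctr[0]=3
Ev 5: PC=3 idx=0 pred=T actual=T -> ctr[0]=3
Ev 6: PC=1 idx=1 pred=N actual=T -> ctr[1]=2
Ev 7: PC=1 idx=1 pred=T actual=T -> ctr[1]=3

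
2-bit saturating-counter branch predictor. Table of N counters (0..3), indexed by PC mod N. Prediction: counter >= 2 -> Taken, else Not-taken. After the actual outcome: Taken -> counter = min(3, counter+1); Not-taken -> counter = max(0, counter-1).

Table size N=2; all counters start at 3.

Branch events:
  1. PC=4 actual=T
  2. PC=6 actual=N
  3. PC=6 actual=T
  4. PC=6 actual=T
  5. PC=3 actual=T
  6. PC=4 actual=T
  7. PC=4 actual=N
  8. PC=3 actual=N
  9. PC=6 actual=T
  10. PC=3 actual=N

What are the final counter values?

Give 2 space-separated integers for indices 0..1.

Ev 1: PC=4 idx=0 pred=T actual=T -> ctr[0]=3
Ev 2: PC=6 idx=0 pred=T actual=N -> ctr[0]=2
Ev 3: PC=6 idx=0 pred=T actual=T -> ctr[0]=3
Ev 4: PC=6 idx=0 pred=T actual=T -> ctr[0]=3
Ev 5: PC=3 idx=1 pred=T actual=T -> ctr[1]=3
Ev 6: PC=4 idx=0 pred=T actual=T -> ctr[0]=3
Ev 7: PC=4 idx=0 pred=T actual=N -> ctr[0]=2
Ev 8: PC=3 idx=1 pred=T actual=N -> ctr[1]=2
Ev 9: PC=6 idx=0 pred=T actual=T -> ctr[0]=3
Ev 10: PC=3 idx=1 pred=T actual=N -> ctr[1]=1

Answer: 3 1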